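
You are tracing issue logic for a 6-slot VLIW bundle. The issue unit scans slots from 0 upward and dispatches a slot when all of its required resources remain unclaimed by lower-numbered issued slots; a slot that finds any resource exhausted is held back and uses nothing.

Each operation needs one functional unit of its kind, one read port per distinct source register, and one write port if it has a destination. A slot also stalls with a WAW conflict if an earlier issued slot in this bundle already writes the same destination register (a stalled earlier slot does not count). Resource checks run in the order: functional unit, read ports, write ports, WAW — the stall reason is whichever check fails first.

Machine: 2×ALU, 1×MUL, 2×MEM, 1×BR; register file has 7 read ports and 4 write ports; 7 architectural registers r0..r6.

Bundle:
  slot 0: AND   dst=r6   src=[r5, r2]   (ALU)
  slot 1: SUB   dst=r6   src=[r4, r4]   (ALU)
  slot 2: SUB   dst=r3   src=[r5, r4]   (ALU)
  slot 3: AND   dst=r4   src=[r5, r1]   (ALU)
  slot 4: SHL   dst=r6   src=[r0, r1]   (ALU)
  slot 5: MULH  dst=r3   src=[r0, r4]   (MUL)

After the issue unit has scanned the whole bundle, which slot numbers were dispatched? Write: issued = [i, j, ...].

slot 0 (ALU): ISSUE — free A1,Mu1,Ld2,B1 rp5 wp3
slot 1 (ALU): stall WAW — free A1,Mu1,Ld2,B1 rp5 wp3
slot 2 (ALU): ISSUE — free A0,Mu1,Ld2,B1 rp3 wp2
slot 3 (ALU): stall FU — free A0,Mu1,Ld2,B1 rp3 wp2
slot 4 (ALU): stall FU — free A0,Mu1,Ld2,B1 rp3 wp2
slot 5 (MUL): stall WAW — free A0,Mu1,Ld2,B1 rp3 wp2

issued = [0, 2]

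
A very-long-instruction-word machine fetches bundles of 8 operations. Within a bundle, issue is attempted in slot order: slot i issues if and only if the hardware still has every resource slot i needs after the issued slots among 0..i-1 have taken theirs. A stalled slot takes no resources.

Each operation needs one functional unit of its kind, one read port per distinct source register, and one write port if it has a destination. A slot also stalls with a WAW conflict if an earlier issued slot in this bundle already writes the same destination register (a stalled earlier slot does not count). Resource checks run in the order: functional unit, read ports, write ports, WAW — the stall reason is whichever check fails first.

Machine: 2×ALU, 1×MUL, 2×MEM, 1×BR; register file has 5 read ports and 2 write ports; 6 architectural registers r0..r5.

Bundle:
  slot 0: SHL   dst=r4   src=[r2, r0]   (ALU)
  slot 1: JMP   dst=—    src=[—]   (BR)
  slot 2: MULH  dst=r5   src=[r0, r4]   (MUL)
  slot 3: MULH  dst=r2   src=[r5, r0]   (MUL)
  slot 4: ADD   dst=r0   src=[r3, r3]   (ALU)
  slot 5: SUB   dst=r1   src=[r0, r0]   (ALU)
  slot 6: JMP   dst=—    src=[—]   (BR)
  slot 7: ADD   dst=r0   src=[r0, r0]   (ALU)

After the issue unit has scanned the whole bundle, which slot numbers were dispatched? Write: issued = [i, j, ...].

issued = [0, 1, 2]

  0. ALU→r4 ⇒ go  {1A/1Mu/2Ld/1B | 3r 1w}
  1. BR ⇒ go  {1A/1Mu/2Ld/0B | 3r 1w}
  2. MUL→r5 ⇒ go  {1A/0Mu/2Ld/0B | 1r 0w}
  3. MUL→r2 ⇒ no(FU)  {1A/0Mu/2Ld/0B | 1r 0w}
  4. ALU→r0 ⇒ no(WR_PORT)  {1A/0Mu/2Ld/0B | 1r 0w}
  5. ALU→r1 ⇒ no(WR_PORT)  {1A/0Mu/2Ld/0B | 1r 0w}
  6. BR ⇒ no(FU)  {1A/0Mu/2Ld/0B | 1r 0w}
  7. ALU→r0 ⇒ no(WR_PORT)  {1A/0Mu/2Ld/0B | 1r 0w}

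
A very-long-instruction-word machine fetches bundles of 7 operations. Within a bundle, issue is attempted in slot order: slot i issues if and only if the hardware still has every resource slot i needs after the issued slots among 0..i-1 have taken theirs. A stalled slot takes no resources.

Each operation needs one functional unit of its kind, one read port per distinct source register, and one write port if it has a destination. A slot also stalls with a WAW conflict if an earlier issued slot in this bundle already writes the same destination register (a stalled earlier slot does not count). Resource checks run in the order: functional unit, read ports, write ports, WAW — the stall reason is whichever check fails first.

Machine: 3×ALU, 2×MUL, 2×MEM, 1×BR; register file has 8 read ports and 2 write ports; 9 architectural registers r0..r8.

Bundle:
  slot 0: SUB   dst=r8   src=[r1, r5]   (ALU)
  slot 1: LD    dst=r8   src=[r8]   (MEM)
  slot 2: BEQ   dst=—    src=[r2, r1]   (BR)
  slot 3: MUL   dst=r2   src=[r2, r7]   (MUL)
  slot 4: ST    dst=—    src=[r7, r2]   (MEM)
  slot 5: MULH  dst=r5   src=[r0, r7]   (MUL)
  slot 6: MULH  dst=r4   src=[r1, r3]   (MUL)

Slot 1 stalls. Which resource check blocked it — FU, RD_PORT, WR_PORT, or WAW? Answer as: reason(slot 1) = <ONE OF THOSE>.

reason(slot 1) = WAW

[0] ALU needs rd=2 wr=1: ok; after: ALU=2 MUL=2 MEM=2 BR=1, R=6, W=1
[1] MEM needs rd=1 wr=1: WAW; after: ALU=2 MUL=2 MEM=2 BR=1, R=6, W=1
[2] BR needs rd=2 wr=0: ok; after: ALU=2 MUL=2 MEM=2 BR=0, R=4, W=1
[3] MUL needs rd=2 wr=1: ok; after: ALU=2 MUL=1 MEM=2 BR=0, R=2, W=0
[4] MEM needs rd=2 wr=0: ok; after: ALU=2 MUL=1 MEM=1 BR=0, R=0, W=0
[5] MUL needs rd=2 wr=1: RD_PORT; after: ALU=2 MUL=1 MEM=1 BR=0, R=0, W=0
[6] MUL needs rd=2 wr=1: RD_PORT; after: ALU=2 MUL=1 MEM=1 BR=0, R=0, W=0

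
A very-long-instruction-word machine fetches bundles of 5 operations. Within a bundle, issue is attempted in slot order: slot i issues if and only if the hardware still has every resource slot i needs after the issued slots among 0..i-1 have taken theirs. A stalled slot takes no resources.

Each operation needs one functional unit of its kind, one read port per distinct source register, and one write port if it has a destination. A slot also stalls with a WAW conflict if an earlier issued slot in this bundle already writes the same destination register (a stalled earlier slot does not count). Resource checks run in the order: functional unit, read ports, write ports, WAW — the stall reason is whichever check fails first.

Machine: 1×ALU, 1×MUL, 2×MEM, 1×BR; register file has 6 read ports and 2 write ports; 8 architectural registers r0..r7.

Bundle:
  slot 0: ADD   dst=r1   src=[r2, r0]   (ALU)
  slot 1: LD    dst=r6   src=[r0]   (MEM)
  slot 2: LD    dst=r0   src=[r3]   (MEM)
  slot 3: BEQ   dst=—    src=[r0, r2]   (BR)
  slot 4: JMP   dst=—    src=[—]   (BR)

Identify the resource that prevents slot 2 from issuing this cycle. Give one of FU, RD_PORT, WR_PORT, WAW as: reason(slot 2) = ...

  0. ALU→r1 ⇒ go  {0A/1Mu/2Ld/1B | 4r 1w}
  1. MEM→r6 ⇒ go  {0A/1Mu/1Ld/1B | 3r 0w}
  2. MEM→r0 ⇒ no(WR_PORT)  {0A/1Mu/1Ld/1B | 3r 0w}
  3. BR ⇒ go  {0A/1Mu/1Ld/0B | 1r 0w}
  4. BR ⇒ no(FU)  {0A/1Mu/1Ld/0B | 1r 0w}

reason(slot 2) = WR_PORT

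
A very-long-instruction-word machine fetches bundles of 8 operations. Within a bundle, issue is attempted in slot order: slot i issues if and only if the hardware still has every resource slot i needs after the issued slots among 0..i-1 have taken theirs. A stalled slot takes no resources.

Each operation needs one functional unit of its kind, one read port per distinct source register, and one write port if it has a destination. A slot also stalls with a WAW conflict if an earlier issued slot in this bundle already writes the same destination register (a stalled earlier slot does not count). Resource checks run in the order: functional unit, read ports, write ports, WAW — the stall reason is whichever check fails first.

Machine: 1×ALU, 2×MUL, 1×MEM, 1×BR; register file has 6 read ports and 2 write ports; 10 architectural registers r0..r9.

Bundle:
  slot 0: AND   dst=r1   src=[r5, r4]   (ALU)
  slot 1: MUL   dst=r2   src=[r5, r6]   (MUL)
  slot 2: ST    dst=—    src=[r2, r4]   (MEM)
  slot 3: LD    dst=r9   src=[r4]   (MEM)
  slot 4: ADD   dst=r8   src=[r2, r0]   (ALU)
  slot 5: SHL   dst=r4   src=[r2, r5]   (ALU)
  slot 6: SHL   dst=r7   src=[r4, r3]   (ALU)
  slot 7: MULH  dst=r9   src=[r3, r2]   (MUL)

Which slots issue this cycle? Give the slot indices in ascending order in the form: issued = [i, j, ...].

issued = [0, 1, 2]

#0 ALU src=r5,r4 dispatched  <A:0 Mu:2 Ld:1 B:1 rd:4 wr:1>
#1 MUL src=r5,r6 dispatched  <A:0 Mu:1 Ld:1 B:1 rd:2 wr:0>
#2 MEM src=r2,r4 dispatched  <A:0 Mu:1 Ld:0 B:1 rd:0 wr:0>
#3 MEM src=r4 held:FU  <A:0 Mu:1 Ld:0 B:1 rd:0 wr:0>
#4 ALU src=r2,r0 held:FU  <A:0 Mu:1 Ld:0 B:1 rd:0 wr:0>
#5 ALU src=r2,r5 held:FU  <A:0 Mu:1 Ld:0 B:1 rd:0 wr:0>
#6 ALU src=r4,r3 held:FU  <A:0 Mu:1 Ld:0 B:1 rd:0 wr:0>
#7 MUL src=r3,r2 held:RD_PORT  <A:0 Mu:1 Ld:0 B:1 rd:0 wr:0>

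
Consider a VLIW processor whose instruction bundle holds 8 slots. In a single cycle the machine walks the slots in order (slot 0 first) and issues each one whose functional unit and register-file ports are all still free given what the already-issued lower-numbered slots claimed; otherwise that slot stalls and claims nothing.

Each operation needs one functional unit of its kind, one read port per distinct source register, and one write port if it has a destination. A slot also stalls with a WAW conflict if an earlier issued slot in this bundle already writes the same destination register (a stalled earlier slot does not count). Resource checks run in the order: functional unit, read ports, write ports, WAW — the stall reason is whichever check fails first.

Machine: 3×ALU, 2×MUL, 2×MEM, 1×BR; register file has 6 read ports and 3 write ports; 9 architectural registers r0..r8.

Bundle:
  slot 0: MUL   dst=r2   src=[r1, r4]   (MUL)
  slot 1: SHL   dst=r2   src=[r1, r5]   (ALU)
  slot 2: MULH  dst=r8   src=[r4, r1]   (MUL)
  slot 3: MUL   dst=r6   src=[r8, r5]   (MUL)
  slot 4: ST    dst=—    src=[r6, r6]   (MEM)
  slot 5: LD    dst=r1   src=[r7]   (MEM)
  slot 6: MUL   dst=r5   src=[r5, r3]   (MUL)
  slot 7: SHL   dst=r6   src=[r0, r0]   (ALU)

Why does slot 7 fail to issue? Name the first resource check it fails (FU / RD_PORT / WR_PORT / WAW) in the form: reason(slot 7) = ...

reason(slot 7) = RD_PORT

slot 0 (MUL): ISSUE — free A3,Mu1,Ld2,B1 rp4 wp2
slot 1 (ALU): stall WAW — free A3,Mu1,Ld2,B1 rp4 wp2
slot 2 (MUL): ISSUE — free A3,Mu0,Ld2,B1 rp2 wp1
slot 3 (MUL): stall FU — free A3,Mu0,Ld2,B1 rp2 wp1
slot 4 (MEM): ISSUE — free A3,Mu0,Ld1,B1 rp1 wp1
slot 5 (MEM): ISSUE — free A3,Mu0,Ld0,B1 rp0 wp0
slot 6 (MUL): stall FU — free A3,Mu0,Ld0,B1 rp0 wp0
slot 7 (ALU): stall RD_PORT — free A3,Mu0,Ld0,B1 rp0 wp0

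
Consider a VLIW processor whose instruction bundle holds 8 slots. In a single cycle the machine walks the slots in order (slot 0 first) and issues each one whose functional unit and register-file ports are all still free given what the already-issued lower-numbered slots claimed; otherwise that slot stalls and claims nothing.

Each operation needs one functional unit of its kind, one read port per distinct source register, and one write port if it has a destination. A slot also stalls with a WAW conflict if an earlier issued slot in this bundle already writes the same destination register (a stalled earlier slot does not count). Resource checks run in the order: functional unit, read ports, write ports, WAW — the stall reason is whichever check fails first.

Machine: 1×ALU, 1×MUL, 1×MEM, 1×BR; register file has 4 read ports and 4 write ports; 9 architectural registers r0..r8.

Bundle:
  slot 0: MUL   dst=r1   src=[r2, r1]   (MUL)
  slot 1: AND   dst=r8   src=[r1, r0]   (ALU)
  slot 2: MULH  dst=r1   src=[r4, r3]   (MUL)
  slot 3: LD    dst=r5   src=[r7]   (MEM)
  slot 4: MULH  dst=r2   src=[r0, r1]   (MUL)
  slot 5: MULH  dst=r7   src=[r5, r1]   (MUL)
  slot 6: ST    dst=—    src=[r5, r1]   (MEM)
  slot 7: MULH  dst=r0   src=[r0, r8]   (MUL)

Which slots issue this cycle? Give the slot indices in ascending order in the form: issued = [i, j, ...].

issued = [0, 1]

(0) want 1×MUL +2rd +1wr — yes → AL1|MU0|ME1|BR1|rd2|wr3
(1) want 1×ALU +2rd +1wr — yes → AL0|MU0|ME1|BR1|rd0|wr2
(2) want 1×MUL +2rd +1wr — FU → AL0|MU0|ME1|BR1|rd0|wr2
(3) want 1×MEM +1rd +1wr — RD_PORT → AL0|MU0|ME1|BR1|rd0|wr2
(4) want 1×MUL +2rd +1wr — FU → AL0|MU0|ME1|BR1|rd0|wr2
(5) want 1×MUL +2rd +1wr — FU → AL0|MU0|ME1|BR1|rd0|wr2
(6) want 1×MEM +2rd +0wr — RD_PORT → AL0|MU0|ME1|BR1|rd0|wr2
(7) want 1×MUL +2rd +1wr — FU → AL0|MU0|ME1|BR1|rd0|wr2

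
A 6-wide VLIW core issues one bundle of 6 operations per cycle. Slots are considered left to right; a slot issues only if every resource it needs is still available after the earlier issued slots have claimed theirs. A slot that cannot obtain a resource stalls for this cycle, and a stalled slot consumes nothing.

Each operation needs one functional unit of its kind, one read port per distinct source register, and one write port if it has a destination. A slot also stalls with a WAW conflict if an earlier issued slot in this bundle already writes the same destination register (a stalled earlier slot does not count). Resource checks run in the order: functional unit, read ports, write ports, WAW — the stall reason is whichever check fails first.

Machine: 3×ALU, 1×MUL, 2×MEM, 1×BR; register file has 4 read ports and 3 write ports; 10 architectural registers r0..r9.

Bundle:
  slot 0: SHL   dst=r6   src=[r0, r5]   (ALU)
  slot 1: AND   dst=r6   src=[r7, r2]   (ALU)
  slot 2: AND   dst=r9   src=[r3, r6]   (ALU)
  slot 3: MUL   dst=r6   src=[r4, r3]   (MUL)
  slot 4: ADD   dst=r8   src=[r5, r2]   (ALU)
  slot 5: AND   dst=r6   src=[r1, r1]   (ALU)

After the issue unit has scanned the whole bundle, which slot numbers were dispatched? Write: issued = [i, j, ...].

issued = [0, 2]

(0) want 1×ALU +2rd +1wr — yes → AL2|MU1|ME2|BR1|rd2|wr2
(1) want 1×ALU +2rd +1wr — WAW → AL2|MU1|ME2|BR1|rd2|wr2
(2) want 1×ALU +2rd +1wr — yes → AL1|MU1|ME2|BR1|rd0|wr1
(3) want 1×MUL +2rd +1wr — RD_PORT → AL1|MU1|ME2|BR1|rd0|wr1
(4) want 1×ALU +2rd +1wr — RD_PORT → AL1|MU1|ME2|BR1|rd0|wr1
(5) want 1×ALU +1rd +1wr — RD_PORT → AL1|MU1|ME2|BR1|rd0|wr1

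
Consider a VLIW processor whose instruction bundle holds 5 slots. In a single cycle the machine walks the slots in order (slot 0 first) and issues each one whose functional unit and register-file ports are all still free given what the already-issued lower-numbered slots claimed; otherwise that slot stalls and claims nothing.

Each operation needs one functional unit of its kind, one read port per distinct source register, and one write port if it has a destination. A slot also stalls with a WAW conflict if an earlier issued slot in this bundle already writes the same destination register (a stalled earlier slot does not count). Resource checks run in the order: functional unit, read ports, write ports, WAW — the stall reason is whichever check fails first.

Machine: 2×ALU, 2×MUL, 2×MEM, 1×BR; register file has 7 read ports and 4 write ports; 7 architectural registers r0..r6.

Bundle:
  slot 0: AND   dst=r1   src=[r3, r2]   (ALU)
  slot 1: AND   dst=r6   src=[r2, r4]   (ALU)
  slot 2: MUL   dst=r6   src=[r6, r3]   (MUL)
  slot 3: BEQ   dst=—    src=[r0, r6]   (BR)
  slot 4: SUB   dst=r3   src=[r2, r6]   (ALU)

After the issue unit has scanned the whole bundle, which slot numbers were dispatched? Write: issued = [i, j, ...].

slot 0 (ALU): ISSUE — free A1,Mu2,Ld2,B1 rp5 wp3
slot 1 (ALU): ISSUE — free A0,Mu2,Ld2,B1 rp3 wp2
slot 2 (MUL): stall WAW — free A0,Mu2,Ld2,B1 rp3 wp2
slot 3 (BR): ISSUE — free A0,Mu2,Ld2,B0 rp1 wp2
slot 4 (ALU): stall FU — free A0,Mu2,Ld2,B0 rp1 wp2

issued = [0, 1, 3]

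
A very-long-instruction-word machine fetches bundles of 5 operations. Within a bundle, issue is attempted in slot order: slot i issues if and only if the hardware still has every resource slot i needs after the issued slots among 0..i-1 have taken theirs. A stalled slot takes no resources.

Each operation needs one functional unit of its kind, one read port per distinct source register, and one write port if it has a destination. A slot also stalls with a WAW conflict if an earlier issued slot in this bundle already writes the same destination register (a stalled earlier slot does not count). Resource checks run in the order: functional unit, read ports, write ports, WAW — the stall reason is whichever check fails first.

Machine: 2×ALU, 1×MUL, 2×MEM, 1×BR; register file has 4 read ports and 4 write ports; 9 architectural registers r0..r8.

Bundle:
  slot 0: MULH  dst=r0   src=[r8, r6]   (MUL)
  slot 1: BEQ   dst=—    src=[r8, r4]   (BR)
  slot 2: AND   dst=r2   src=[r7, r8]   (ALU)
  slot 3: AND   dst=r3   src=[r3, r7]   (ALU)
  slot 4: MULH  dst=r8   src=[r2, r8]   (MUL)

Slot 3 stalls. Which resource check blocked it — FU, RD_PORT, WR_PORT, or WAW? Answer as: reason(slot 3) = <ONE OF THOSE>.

reason(slot 3) = RD_PORT

slot 0 (MUL): ISSUE — free A2,Mu0,Ld2,B1 rp2 wp3
slot 1 (BR): ISSUE — free A2,Mu0,Ld2,B0 rp0 wp3
slot 2 (ALU): stall RD_PORT — free A2,Mu0,Ld2,B0 rp0 wp3
slot 3 (ALU): stall RD_PORT — free A2,Mu0,Ld2,B0 rp0 wp3
slot 4 (MUL): stall FU — free A2,Mu0,Ld2,B0 rp0 wp3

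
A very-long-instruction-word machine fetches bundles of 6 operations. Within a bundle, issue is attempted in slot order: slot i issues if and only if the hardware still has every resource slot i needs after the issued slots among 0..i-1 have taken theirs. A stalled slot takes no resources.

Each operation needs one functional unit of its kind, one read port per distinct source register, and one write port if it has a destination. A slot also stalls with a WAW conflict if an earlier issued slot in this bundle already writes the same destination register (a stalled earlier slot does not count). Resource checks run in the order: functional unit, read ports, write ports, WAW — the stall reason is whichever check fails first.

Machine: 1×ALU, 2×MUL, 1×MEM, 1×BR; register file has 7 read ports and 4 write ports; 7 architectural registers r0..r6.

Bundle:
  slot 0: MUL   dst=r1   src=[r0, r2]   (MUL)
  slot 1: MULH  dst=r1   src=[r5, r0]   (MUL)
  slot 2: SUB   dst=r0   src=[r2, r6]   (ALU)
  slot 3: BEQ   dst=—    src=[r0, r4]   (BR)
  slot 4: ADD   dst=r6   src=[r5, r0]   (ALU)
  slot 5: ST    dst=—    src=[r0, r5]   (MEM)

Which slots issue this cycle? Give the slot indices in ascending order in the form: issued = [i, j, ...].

#0 MUL src=r0,r2 dispatched  <A:1 Mu:1 Ld:1 B:1 rd:5 wr:3>
#1 MUL src=r5,r0 held:WAW  <A:1 Mu:1 Ld:1 B:1 rd:5 wr:3>
#2 ALU src=r2,r6 dispatched  <A:0 Mu:1 Ld:1 B:1 rd:3 wr:2>
#3 BR src=r0,r4 dispatched  <A:0 Mu:1 Ld:1 B:0 rd:1 wr:2>
#4 ALU src=r5,r0 held:FU  <A:0 Mu:1 Ld:1 B:0 rd:1 wr:2>
#5 MEM src=r0,r5 held:RD_PORT  <A:0 Mu:1 Ld:1 B:0 rd:1 wr:2>

issued = [0, 2, 3]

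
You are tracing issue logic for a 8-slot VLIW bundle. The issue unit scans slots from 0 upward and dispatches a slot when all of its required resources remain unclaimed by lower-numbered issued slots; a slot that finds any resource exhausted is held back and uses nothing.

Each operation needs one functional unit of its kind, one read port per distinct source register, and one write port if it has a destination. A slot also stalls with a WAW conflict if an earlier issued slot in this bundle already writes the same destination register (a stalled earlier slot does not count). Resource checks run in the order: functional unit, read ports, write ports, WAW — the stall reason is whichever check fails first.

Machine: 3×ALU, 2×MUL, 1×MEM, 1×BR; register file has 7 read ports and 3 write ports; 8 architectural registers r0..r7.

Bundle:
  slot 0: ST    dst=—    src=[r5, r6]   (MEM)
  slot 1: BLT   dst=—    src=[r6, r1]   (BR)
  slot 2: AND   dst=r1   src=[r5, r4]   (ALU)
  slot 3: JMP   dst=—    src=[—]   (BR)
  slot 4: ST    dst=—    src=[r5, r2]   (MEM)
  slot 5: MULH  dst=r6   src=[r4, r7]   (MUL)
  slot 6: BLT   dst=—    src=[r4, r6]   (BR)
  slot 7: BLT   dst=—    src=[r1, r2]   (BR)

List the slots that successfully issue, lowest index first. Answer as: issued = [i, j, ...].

slot 0 (MEM): ISSUE — free A3,Mu2,Ld0,B1 rp5 wp3
slot 1 (BR): ISSUE — free A3,Mu2,Ld0,B0 rp3 wp3
slot 2 (ALU): ISSUE — free A2,Mu2,Ld0,B0 rp1 wp2
slot 3 (BR): stall FU — free A2,Mu2,Ld0,B0 rp1 wp2
slot 4 (MEM): stall FU — free A2,Mu2,Ld0,B0 rp1 wp2
slot 5 (MUL): stall RD_PORT — free A2,Mu2,Ld0,B0 rp1 wp2
slot 6 (BR): stall FU — free A2,Mu2,Ld0,B0 rp1 wp2
slot 7 (BR): stall FU — free A2,Mu2,Ld0,B0 rp1 wp2

issued = [0, 1, 2]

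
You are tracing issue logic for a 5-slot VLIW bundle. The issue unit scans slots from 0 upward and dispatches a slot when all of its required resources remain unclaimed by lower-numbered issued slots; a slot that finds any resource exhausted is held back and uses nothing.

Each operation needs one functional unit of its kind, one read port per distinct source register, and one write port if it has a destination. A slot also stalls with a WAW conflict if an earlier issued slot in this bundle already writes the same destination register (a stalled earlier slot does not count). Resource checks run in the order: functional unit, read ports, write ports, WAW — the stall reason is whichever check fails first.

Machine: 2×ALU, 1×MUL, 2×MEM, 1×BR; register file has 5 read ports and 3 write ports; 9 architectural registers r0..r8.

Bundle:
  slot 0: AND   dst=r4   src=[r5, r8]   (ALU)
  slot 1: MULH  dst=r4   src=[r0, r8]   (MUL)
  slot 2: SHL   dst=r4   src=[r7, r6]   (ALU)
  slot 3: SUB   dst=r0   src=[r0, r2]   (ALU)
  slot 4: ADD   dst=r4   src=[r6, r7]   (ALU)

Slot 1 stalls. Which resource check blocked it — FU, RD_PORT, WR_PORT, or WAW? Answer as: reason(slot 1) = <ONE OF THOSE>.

slot 0 (ALU): ISSUE — free A1,Mu1,Ld2,B1 rp3 wp2
slot 1 (MUL): stall WAW — free A1,Mu1,Ld2,B1 rp3 wp2
slot 2 (ALU): stall WAW — free A1,Mu1,Ld2,B1 rp3 wp2
slot 3 (ALU): ISSUE — free A0,Mu1,Ld2,B1 rp1 wp1
slot 4 (ALU): stall FU — free A0,Mu1,Ld2,B1 rp1 wp1

reason(slot 1) = WAW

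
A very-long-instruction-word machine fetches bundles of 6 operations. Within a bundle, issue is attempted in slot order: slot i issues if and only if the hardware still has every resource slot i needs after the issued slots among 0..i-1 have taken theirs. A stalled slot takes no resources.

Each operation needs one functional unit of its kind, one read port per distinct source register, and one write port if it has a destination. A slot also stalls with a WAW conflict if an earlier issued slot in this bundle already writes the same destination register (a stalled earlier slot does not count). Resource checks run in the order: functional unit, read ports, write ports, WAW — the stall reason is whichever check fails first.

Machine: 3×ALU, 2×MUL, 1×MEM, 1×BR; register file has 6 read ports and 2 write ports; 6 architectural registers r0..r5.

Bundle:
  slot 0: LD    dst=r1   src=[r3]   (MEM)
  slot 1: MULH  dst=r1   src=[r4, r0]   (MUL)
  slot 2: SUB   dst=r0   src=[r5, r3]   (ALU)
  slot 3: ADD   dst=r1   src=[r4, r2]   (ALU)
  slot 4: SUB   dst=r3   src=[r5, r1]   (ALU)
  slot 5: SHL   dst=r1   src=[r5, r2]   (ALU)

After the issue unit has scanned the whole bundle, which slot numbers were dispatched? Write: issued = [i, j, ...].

issued = [0, 2]

slot 0 (MEM): ISSUE — free A3,Mu2,Ld0,B1 rp5 wp1
slot 1 (MUL): stall WAW — free A3,Mu2,Ld0,B1 rp5 wp1
slot 2 (ALU): ISSUE — free A2,Mu2,Ld0,B1 rp3 wp0
slot 3 (ALU): stall WR_PORT — free A2,Mu2,Ld0,B1 rp3 wp0
slot 4 (ALU): stall WR_PORT — free A2,Mu2,Ld0,B1 rp3 wp0
slot 5 (ALU): stall WR_PORT — free A2,Mu2,Ld0,B1 rp3 wp0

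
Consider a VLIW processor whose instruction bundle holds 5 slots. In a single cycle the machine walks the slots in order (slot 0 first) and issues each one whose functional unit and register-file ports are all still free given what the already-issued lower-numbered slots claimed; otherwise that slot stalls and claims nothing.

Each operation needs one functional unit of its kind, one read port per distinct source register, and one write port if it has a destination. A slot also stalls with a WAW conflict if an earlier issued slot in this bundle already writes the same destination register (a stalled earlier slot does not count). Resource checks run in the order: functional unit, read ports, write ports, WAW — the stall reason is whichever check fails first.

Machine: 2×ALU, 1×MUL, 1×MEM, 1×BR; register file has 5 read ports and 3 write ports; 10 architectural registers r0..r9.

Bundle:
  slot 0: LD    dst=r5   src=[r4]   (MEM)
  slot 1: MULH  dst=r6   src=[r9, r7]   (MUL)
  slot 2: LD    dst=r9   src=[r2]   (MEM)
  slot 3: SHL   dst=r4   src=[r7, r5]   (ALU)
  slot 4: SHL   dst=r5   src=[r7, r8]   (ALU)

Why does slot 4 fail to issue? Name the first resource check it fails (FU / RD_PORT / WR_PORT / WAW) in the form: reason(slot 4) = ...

#0 MEM src=r4 dispatched  <A:2 Mu:1 Ld:0 B:1 rd:4 wr:2>
#1 MUL src=r9,r7 dispatched  <A:2 Mu:0 Ld:0 B:1 rd:2 wr:1>
#2 MEM src=r2 held:FU  <A:2 Mu:0 Ld:0 B:1 rd:2 wr:1>
#3 ALU src=r7,r5 dispatched  <A:1 Mu:0 Ld:0 B:1 rd:0 wr:0>
#4 ALU src=r7,r8 held:RD_PORT  <A:1 Mu:0 Ld:0 B:1 rd:0 wr:0>

reason(slot 4) = RD_PORT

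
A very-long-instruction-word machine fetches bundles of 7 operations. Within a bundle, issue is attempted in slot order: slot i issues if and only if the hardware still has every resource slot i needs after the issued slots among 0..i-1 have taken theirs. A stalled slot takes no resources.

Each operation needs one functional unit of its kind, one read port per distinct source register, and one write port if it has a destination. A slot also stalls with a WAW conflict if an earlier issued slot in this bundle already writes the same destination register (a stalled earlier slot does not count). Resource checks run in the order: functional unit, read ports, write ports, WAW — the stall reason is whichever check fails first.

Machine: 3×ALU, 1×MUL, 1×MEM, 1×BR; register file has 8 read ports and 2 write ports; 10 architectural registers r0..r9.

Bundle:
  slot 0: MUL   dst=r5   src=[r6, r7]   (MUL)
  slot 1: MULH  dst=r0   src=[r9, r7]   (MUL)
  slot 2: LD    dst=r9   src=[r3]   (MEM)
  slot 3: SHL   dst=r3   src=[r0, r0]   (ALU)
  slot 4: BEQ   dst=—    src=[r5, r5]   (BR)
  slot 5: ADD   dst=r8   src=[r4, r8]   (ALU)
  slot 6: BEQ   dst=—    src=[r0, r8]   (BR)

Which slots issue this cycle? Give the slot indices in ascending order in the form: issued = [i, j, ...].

  0. MUL→r5 ⇒ go  {3A/0Mu/1Ld/1B | 6r 1w}
  1. MUL→r0 ⇒ no(FU)  {3A/0Mu/1Ld/1B | 6r 1w}
  2. MEM→r9 ⇒ go  {3A/0Mu/0Ld/1B | 5r 0w}
  3. ALU→r3 ⇒ no(WR_PORT)  {3A/0Mu/0Ld/1B | 5r 0w}
  4. BR ⇒ go  {3A/0Mu/0Ld/0B | 4r 0w}
  5. ALU→r8 ⇒ no(WR_PORT)  {3A/0Mu/0Ld/0B | 4r 0w}
  6. BR ⇒ no(FU)  {3A/0Mu/0Ld/0B | 4r 0w}

issued = [0, 2, 4]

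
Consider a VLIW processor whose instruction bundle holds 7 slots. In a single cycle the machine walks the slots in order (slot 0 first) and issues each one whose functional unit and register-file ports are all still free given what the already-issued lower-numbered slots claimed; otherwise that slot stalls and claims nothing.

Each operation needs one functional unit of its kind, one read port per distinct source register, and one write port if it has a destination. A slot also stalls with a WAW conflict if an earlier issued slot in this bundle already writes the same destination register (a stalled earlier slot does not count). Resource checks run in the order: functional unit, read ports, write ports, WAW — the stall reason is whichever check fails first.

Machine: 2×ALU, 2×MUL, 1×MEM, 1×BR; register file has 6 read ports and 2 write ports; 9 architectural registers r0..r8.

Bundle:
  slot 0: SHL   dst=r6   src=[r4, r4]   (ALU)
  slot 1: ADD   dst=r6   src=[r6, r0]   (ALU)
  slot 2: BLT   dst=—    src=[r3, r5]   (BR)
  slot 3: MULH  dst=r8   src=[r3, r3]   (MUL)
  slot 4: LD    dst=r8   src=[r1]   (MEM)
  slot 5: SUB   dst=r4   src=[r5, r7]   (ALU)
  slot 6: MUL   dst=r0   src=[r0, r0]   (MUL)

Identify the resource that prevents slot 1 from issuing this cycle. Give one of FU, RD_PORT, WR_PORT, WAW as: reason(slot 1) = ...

reason(slot 1) = WAW

  0. ALU→r6 ⇒ go  {1A/2Mu/1Ld/1B | 5r 1w}
  1. ALU→r6 ⇒ no(WAW)  {1A/2Mu/1Ld/1B | 5r 1w}
  2. BR ⇒ go  {1A/2Mu/1Ld/0B | 3r 1w}
  3. MUL→r8 ⇒ go  {1A/1Mu/1Ld/0B | 2r 0w}
  4. MEM→r8 ⇒ no(WR_PORT)  {1A/1Mu/1Ld/0B | 2r 0w}
  5. ALU→r4 ⇒ no(WR_PORT)  {1A/1Mu/1Ld/0B | 2r 0w}
  6. MUL→r0 ⇒ no(WR_PORT)  {1A/1Mu/1Ld/0B | 2r 0w}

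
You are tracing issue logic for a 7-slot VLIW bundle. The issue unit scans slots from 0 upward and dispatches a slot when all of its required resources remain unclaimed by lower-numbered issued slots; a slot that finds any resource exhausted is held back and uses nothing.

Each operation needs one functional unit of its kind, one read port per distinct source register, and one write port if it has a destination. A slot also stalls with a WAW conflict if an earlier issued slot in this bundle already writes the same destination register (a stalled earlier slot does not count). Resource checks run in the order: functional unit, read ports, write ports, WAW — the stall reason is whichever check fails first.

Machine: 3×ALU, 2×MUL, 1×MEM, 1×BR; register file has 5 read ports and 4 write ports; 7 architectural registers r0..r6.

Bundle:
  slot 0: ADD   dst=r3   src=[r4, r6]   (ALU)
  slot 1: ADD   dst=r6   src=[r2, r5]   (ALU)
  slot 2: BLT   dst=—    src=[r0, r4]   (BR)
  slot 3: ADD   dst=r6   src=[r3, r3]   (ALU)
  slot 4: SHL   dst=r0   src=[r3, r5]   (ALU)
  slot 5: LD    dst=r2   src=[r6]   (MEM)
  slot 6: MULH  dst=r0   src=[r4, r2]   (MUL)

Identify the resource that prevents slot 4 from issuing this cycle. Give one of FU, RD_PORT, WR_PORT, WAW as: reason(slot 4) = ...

(0) want 1×ALU +2rd +1wr — yes → AL2|MU2|ME1|BR1|rd3|wr3
(1) want 1×ALU +2rd +1wr — yes → AL1|MU2|ME1|BR1|rd1|wr2
(2) want 1×BR +2rd +0wr — RD_PORT → AL1|MU2|ME1|BR1|rd1|wr2
(3) want 1×ALU +1rd +1wr — WAW → AL1|MU2|ME1|BR1|rd1|wr2
(4) want 1×ALU +2rd +1wr — RD_PORT → AL1|MU2|ME1|BR1|rd1|wr2
(5) want 1×MEM +1rd +1wr — yes → AL1|MU2|ME0|BR1|rd0|wr1
(6) want 1×MUL +2rd +1wr — RD_PORT → AL1|MU2|ME0|BR1|rd0|wr1

reason(slot 4) = RD_PORT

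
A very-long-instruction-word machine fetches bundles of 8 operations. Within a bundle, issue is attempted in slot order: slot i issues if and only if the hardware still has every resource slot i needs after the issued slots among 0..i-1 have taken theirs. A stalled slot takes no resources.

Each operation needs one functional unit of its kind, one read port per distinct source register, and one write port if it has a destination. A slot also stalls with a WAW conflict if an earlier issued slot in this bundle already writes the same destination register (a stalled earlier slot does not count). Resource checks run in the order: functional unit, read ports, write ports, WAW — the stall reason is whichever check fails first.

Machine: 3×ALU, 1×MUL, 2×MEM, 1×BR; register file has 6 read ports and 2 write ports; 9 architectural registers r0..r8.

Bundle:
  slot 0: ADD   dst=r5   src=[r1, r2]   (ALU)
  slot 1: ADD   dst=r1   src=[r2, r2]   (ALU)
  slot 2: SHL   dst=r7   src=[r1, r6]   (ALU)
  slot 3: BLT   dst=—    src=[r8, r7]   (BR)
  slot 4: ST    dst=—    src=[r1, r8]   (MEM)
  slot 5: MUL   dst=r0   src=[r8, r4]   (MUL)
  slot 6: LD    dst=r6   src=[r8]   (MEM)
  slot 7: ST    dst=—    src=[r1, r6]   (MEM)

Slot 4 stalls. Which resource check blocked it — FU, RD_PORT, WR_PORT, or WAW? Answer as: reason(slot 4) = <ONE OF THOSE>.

reason(slot 4) = RD_PORT

  0. ALU→r5 ⇒ go  {2A/1Mu/2Ld/1B | 4r 1w}
  1. ALU→r1 ⇒ go  {1A/1Mu/2Ld/1B | 3r 0w}
  2. ALU→r7 ⇒ no(WR_PORT)  {1A/1Mu/2Ld/1B | 3r 0w}
  3. BR ⇒ go  {1A/1Mu/2Ld/0B | 1r 0w}
  4. MEM ⇒ no(RD_PORT)  {1A/1Mu/2Ld/0B | 1r 0w}
  5. MUL→r0 ⇒ no(RD_PORT)  {1A/1Mu/2Ld/0B | 1r 0w}
  6. MEM→r6 ⇒ no(WR_PORT)  {1A/1Mu/2Ld/0B | 1r 0w}
  7. MEM ⇒ no(RD_PORT)  {1A/1Mu/2Ld/0B | 1r 0w}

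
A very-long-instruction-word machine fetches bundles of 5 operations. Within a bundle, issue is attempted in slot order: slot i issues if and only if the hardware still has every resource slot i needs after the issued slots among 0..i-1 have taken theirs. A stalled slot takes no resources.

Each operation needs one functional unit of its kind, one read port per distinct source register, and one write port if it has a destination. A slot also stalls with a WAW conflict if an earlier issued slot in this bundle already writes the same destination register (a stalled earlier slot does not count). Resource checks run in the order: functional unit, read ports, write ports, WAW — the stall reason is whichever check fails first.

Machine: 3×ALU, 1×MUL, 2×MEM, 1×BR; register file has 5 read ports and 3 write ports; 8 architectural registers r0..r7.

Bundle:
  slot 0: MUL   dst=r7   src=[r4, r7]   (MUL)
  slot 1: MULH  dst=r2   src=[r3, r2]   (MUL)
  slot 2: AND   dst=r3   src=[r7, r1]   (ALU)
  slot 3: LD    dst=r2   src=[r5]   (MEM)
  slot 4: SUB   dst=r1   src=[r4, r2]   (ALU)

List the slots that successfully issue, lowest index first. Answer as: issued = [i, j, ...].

issued = [0, 2, 3]

  0. MUL→r7 ⇒ go  {3A/0Mu/2Ld/1B | 3r 2w}
  1. MUL→r2 ⇒ no(FU)  {3A/0Mu/2Ld/1B | 3r 2w}
  2. ALU→r3 ⇒ go  {2A/0Mu/2Ld/1B | 1r 1w}
  3. MEM→r2 ⇒ go  {2A/0Mu/1Ld/1B | 0r 0w}
  4. ALU→r1 ⇒ no(RD_PORT)  {2A/0Mu/1Ld/1B | 0r 0w}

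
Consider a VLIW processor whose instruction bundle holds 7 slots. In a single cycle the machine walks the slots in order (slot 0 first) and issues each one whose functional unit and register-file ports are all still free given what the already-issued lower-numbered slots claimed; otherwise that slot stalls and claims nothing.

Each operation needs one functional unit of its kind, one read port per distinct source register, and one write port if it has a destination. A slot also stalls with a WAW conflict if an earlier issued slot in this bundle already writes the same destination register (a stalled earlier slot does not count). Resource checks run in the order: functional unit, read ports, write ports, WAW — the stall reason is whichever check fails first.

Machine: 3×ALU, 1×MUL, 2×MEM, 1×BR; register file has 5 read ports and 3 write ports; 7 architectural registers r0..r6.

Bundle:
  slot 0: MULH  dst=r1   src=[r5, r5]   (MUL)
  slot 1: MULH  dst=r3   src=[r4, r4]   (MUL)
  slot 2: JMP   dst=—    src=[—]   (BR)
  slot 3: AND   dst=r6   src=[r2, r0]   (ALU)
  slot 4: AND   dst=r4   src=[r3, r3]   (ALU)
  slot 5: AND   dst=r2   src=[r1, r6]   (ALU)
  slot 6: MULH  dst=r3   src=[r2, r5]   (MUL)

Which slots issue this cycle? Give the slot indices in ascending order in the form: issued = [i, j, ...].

#0 MUL src=r5,r5 dispatched  <A:3 Mu:0 Ld:2 B:1 rd:4 wr:2>
#1 MUL src=r4,r4 held:FU  <A:3 Mu:0 Ld:2 B:1 rd:4 wr:2>
#2 BR src=- dispatched  <A:3 Mu:0 Ld:2 B:0 rd:4 wr:2>
#3 ALU src=r2,r0 dispatched  <A:2 Mu:0 Ld:2 B:0 rd:2 wr:1>
#4 ALU src=r3,r3 dispatched  <A:1 Mu:0 Ld:2 B:0 rd:1 wr:0>
#5 ALU src=r1,r6 held:RD_PORT  <A:1 Mu:0 Ld:2 B:0 rd:1 wr:0>
#6 MUL src=r2,r5 held:FU  <A:1 Mu:0 Ld:2 B:0 rd:1 wr:0>

issued = [0, 2, 3, 4]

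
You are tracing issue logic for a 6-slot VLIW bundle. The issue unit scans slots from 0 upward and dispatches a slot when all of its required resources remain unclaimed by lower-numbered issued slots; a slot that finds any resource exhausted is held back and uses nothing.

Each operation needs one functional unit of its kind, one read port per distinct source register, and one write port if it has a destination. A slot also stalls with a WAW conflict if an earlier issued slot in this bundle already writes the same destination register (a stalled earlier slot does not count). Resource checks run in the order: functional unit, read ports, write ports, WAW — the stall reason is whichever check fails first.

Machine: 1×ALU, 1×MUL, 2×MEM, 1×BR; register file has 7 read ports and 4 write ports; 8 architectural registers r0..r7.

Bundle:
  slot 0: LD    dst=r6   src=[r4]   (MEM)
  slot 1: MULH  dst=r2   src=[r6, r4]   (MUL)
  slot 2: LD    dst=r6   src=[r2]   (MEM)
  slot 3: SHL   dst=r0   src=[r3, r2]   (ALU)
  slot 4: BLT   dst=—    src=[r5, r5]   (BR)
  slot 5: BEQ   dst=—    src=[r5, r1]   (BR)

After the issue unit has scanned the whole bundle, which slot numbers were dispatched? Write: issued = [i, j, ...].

slot 0 (MEM): ISSUE — free A1,Mu1,Ld1,B1 rp6 wp3
slot 1 (MUL): ISSUE — free A1,Mu0,Ld1,B1 rp4 wp2
slot 2 (MEM): stall WAW — free A1,Mu0,Ld1,B1 rp4 wp2
slot 3 (ALU): ISSUE — free A0,Mu0,Ld1,B1 rp2 wp1
slot 4 (BR): ISSUE — free A0,Mu0,Ld1,B0 rp1 wp1
slot 5 (BR): stall FU — free A0,Mu0,Ld1,B0 rp1 wp1

issued = [0, 1, 3, 4]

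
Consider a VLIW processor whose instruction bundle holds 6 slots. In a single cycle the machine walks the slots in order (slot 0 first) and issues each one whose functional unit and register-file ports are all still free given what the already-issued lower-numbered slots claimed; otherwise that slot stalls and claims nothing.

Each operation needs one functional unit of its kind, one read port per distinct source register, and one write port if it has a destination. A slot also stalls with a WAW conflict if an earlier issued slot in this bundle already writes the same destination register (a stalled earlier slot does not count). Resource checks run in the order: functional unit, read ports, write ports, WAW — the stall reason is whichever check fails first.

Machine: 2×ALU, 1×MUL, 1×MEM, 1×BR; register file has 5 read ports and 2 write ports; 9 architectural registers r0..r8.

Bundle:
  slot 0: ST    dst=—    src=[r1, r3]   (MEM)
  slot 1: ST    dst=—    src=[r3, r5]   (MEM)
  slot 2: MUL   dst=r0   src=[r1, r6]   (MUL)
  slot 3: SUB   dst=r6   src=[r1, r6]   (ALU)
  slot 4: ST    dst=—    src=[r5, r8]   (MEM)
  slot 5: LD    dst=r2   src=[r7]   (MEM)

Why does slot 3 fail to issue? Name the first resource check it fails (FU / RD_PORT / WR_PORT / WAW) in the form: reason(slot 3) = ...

reason(slot 3) = RD_PORT

(0) want 1×MEM +2rd +0wr — yes → AL2|MU1|ME0|BR1|rd3|wr2
(1) want 1×MEM +2rd +0wr — FU → AL2|MU1|ME0|BR1|rd3|wr2
(2) want 1×MUL +2rd +1wr — yes → AL2|MU0|ME0|BR1|rd1|wr1
(3) want 1×ALU +2rd +1wr — RD_PORT → AL2|MU0|ME0|BR1|rd1|wr1
(4) want 1×MEM +2rd +0wr — FU → AL2|MU0|ME0|BR1|rd1|wr1
(5) want 1×MEM +1rd +1wr — FU → AL2|MU0|ME0|BR1|rd1|wr1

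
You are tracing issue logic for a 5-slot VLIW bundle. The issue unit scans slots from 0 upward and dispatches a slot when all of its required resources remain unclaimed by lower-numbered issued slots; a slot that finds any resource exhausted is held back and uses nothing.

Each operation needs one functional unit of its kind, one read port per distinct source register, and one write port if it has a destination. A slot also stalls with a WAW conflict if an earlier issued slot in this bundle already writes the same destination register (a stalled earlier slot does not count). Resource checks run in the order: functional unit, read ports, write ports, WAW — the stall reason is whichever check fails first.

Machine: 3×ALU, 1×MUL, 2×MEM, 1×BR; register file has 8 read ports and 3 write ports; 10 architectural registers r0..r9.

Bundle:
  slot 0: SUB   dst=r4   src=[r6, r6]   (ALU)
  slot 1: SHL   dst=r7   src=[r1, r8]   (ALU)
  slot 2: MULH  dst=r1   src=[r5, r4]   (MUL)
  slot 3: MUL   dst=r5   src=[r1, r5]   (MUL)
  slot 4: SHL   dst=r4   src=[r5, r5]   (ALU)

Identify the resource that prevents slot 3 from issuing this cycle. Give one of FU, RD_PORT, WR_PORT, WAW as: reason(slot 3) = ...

reason(slot 3) = FU

slot 0 (ALU): ISSUE — free A2,Mu1,Ld2,B1 rp7 wp2
slot 1 (ALU): ISSUE — free A1,Mu1,Ld2,B1 rp5 wp1
slot 2 (MUL): ISSUE — free A1,Mu0,Ld2,B1 rp3 wp0
slot 3 (MUL): stall FU — free A1,Mu0,Ld2,B1 rp3 wp0
slot 4 (ALU): stall WR_PORT — free A1,Mu0,Ld2,B1 rp3 wp0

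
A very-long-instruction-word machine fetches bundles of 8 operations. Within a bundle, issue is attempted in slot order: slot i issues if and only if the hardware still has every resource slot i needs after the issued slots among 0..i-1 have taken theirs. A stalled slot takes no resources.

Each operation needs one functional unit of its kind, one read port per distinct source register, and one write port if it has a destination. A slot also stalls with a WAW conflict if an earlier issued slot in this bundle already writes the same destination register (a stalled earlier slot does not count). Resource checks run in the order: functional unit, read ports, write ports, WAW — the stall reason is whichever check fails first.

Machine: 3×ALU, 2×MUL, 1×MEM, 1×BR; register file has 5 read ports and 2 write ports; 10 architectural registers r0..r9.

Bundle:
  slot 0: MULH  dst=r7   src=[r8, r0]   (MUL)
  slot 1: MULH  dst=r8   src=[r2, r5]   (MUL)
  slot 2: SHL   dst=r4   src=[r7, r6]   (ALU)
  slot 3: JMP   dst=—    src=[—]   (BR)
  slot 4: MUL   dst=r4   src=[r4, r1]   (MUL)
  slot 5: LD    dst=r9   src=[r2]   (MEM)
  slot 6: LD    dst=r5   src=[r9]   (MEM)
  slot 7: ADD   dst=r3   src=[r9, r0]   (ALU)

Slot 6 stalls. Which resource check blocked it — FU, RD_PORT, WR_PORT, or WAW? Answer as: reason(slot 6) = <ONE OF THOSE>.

reason(slot 6) = WR_PORT

  0. MUL→r7 ⇒ go  {3A/1Mu/1Ld/1B | 3r 1w}
  1. MUL→r8 ⇒ go  {3A/0Mu/1Ld/1B | 1r 0w}
  2. ALU→r4 ⇒ no(RD_PORT)  {3A/0Mu/1Ld/1B | 1r 0w}
  3. BR ⇒ go  {3A/0Mu/1Ld/0B | 1r 0w}
  4. MUL→r4 ⇒ no(FU)  {3A/0Mu/1Ld/0B | 1r 0w}
  5. MEM→r9 ⇒ no(WR_PORT)  {3A/0Mu/1Ld/0B | 1r 0w}
  6. MEM→r5 ⇒ no(WR_PORT)  {3A/0Mu/1Ld/0B | 1r 0w}
  7. ALU→r3 ⇒ no(RD_PORT)  {3A/0Mu/1Ld/0B | 1r 0w}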